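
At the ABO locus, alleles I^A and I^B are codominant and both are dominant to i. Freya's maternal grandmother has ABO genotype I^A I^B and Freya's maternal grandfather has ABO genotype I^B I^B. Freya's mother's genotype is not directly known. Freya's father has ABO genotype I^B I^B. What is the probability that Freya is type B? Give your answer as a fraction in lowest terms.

3/4

Freya's mother's ABO genotype from I^A I^B × I^B I^B: 1/2 I^A I^B, 1/2 I^B I^B.
Crossing each possibility with the father I^B I^B and summing P(type B): 1/2·1/2 + 1/2·1 = 3/4.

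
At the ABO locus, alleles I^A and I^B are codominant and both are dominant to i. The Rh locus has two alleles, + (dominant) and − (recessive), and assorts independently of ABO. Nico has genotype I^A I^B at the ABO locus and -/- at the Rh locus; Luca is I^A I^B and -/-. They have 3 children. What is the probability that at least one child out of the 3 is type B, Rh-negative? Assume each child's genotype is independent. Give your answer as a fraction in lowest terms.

37/64

ABO cross I^A I^B × I^A I^B → 1/4 A, 1/4 B, 1/2 AB.
Rh cross -/- × -/- → 1 Rh-; so P(type B, Rh-negative) = 1/4 × 1 = 1/4 per child.
P(none) = (3/4)^3 = 27/64; P(at least one) = 1 − 27/64 = 37/64.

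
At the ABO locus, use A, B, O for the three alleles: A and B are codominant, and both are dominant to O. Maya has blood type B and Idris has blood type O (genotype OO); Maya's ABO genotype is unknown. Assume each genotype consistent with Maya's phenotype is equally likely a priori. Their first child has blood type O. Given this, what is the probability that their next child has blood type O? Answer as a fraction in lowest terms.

Possible genotypes: Maya ∈ {BB, BO}; Idris ∈ {OO}.
Weight each parental genotype pair by prior × P(type-O child):
  BO × OO: posterior weight 1; P(next child type O) = 1/2.
Weighted sum = 1/2.

1/2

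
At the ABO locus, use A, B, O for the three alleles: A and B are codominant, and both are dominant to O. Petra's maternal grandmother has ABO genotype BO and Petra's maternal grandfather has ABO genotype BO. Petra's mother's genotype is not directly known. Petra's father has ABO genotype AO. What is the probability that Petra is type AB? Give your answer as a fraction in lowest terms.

Petra's mother's ABO genotype from BO × BO: 1/4 BB, 1/2 BO, 1/4 OO.
Crossing each possibility with the father AO and summing P(type AB): 1/4·1/2 + 1/2·1/4 + 1/4·0 = 1/4.

1/4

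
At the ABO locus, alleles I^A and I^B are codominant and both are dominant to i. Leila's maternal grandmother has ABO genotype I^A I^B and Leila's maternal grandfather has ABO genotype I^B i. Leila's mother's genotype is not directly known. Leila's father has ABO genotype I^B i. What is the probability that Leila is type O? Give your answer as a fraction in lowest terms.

1/8

Leila's mother's ABO genotype from I^A I^B × I^B i: 1/4 I^A I^B, 1/4 I^A i, 1/4 I^B I^B, 1/4 I^B i.
Crossing each possibility with the father I^B i and summing P(type O): 1/4·0 + 1/4·1/4 + 1/4·0 + 1/4·1/4 = 1/8.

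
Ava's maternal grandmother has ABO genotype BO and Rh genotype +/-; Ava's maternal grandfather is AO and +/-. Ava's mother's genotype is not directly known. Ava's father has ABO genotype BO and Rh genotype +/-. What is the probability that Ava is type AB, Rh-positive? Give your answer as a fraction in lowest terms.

3/32

Ava's mother's ABO genotype from BO × AO: 1/4 AB, 1/4 AO, 1/4 BO, 1/4 OO.
Crossing each possibility with the father BO and summing P(type AB): 1/4·1/4 + 1/4·1/4 + 1/4·0 + 1/4·0 = 1/8.
Similarly for Rh via the mother's Rh distribution: P(Rh+) = 3/4.
Independent loci: 1/8 × 3/4 = 3/32.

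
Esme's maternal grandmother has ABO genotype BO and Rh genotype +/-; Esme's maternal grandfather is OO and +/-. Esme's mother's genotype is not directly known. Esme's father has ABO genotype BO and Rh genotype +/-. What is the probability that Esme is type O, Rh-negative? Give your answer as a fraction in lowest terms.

Esme's mother's ABO genotype from BO × OO: 1/2 BO, 1/2 OO.
Crossing each possibility with the father BO and summing P(type O): 1/2·1/4 + 1/2·1/2 = 3/8.
Similarly for Rh via the mother's Rh distribution: P(Rh-) = 1/4.
Independent loci: 3/8 × 1/4 = 3/32.

3/32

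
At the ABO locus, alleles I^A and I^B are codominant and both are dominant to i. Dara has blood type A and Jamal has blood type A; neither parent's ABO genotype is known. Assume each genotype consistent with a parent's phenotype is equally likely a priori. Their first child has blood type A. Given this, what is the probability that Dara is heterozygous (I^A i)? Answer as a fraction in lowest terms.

7/15

Possible genotypes: Dara ∈ {I^A I^A, I^A i}; Jamal ∈ {I^A I^A, I^A i}.
Weight each parental genotype pair by prior × P(type-A child):
  I^A I^A × I^A I^A: posterior weight 4/15.
  I^A I^A × I^A i: posterior weight 4/15.
  I^A i × I^A I^A: posterior weight 4/15.
  I^A i × I^A i: posterior weight 1/5.
Sum the posterior weight over pairs where Dara is I^A i: 7/15.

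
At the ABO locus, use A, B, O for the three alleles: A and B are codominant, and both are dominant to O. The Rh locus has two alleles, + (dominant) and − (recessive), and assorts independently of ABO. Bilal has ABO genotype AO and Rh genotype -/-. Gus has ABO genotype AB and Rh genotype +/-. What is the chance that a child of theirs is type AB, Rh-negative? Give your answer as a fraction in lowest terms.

ABO cross AO × AB → offspring phenotypes: 1/2 A, 1/4 B, 1/4 AB.
Rh cross -/- × +/- → 1/2 Rh+, 1/2 Rh-.
Independent loci: P(type AB, Rh-negative) = 1/4 × 1/2 = 1/8.

1/8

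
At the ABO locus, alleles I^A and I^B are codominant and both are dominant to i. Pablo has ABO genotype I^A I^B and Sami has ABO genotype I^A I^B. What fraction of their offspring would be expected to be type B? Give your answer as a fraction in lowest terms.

ABO cross I^A I^B × I^A I^B → offspring phenotypes: 1/4 A, 1/4 B, 1/2 AB.
So P(type B) = 1/4.

1/4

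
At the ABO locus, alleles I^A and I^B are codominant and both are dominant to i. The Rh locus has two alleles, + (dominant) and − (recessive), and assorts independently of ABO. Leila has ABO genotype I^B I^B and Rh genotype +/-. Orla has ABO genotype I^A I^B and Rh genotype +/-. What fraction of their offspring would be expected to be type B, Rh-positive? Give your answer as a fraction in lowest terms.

ABO cross I^B I^B × I^A I^B → offspring phenotypes: 1/2 B, 1/2 AB.
Rh cross +/- × +/- → 3/4 Rh+, 1/4 Rh-.
Independent loci: P(type B, Rh-positive) = 1/2 × 3/4 = 3/8.

3/8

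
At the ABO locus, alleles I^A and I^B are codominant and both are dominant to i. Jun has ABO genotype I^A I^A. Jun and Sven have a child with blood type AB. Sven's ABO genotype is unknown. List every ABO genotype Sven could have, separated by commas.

I^A I^B, I^B I^B, I^B i

For each candidate genotype of Sven, check whether crossing it with I^A I^A can produce every observed child phenotype.
  I^A I^A → possible child types {A} ✗
  I^A I^B → possible child types {A, AB} ✓
  I^A i → possible child types {A} ✗
  I^B I^B → possible child types {AB} ✓
  I^B i → possible child types {A, AB} ✓
  i i → possible child types {A} ✗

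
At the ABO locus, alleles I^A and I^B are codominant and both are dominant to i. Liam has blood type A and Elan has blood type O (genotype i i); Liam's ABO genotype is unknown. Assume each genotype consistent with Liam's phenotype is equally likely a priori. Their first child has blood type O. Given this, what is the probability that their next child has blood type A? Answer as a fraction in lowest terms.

Possible genotypes: Liam ∈ {I^A I^A, I^A i}; Elan ∈ {i i}.
Weight each parental genotype pair by prior × P(type-O child):
  I^A i × i i: posterior weight 1; P(next child type A) = 1/2.
Weighted sum = 1/2.

1/2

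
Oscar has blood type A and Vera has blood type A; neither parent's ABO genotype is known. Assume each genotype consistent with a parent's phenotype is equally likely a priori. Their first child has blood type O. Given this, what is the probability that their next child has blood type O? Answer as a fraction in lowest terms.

Possible genotypes: Oscar ∈ {I^A I^A, I^A i}; Vera ∈ {I^A I^A, I^A i}.
Weight each parental genotype pair by prior × P(type-O child):
  I^A i × I^A i: posterior weight 1; P(next child type O) = 1/4.
Weighted sum = 1/4.

1/4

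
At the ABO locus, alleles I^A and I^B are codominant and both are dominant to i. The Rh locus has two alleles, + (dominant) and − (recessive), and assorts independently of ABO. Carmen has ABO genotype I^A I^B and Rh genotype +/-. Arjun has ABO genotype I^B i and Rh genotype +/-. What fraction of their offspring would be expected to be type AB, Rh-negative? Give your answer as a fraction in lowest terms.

ABO cross I^A I^B × I^B i → offspring phenotypes: 1/4 A, 1/2 B, 1/4 AB.
Rh cross +/- × +/- → 3/4 Rh+, 1/4 Rh-.
Independent loci: P(type AB, Rh-negative) = 1/4 × 1/4 = 1/16.

1/16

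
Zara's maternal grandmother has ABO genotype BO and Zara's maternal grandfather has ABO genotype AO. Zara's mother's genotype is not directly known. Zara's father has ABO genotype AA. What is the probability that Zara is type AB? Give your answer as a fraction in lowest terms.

Zara's mother's ABO genotype from BO × AO: 1/4 AB, 1/4 AO, 1/4 BO, 1/4 OO.
Crossing each possibility with the father AA and summing P(type AB): 1/4·1/2 + 1/4·0 + 1/4·1/2 + 1/4·0 = 1/4.

1/4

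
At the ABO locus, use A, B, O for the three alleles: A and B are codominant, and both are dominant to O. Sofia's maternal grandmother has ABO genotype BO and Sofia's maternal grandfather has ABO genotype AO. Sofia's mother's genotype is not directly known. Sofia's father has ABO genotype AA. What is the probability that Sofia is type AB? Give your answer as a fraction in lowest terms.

Sofia's mother's ABO genotype from BO × AO: 1/4 AB, 1/4 AO, 1/4 BO, 1/4 OO.
Crossing each possibility with the father AA and summing P(type AB): 1/4·1/2 + 1/4·0 + 1/4·1/2 + 1/4·0 = 1/4.

1/4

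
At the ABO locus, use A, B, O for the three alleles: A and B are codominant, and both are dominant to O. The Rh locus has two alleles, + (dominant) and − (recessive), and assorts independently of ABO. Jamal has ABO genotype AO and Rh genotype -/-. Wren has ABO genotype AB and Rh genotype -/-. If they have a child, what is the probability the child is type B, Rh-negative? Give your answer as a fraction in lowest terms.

1/4

ABO cross AO × AB → offspring phenotypes: 1/2 A, 1/4 B, 1/4 AB.
Rh cross -/- × -/- → 1 Rh-.
Independent loci: P(type B, Rh-negative) = 1/4 × 1 = 1/4.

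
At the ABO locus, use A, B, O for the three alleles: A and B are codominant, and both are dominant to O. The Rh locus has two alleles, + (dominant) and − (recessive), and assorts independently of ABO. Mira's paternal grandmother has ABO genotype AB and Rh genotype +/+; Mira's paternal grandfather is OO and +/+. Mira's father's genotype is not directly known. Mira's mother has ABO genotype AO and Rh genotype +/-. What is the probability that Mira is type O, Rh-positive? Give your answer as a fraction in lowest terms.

1/4

Mira's father's ABO genotype from AB × OO: 1/2 AO, 1/2 BO.
Crossing each possibility with the mother AO and summing P(type O): 1/2·1/4 + 1/2·1/4 = 1/4.
Similarly for Rh via the father's Rh distribution: P(Rh+) = 1.
Independent loci: 1/4 × 1 = 1/4.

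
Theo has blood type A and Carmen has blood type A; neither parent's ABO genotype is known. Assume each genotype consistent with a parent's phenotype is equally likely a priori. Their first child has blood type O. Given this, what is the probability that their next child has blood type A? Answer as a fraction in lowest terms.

Possible genotypes: Theo ∈ {AA, AO}; Carmen ∈ {AA, AO}.
Weight each parental genotype pair by prior × P(type-O child):
  AO × AO: posterior weight 1; P(next child type A) = 3/4.
Weighted sum = 3/4.

3/4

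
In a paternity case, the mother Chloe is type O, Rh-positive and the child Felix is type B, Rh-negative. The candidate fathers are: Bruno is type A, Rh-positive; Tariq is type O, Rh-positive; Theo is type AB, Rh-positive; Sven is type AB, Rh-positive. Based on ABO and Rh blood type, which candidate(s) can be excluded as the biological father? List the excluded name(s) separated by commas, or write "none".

Bruno, Tariq

A candidate is excluded only if no genotype consistent with his phenotype could produce a type B, Rh-negative child with a type O, Rh-positive mother.
Bruno (type A, Rh+): no genotype consistent with that phenotype can produce a type-B Rh- child with a type-O mother.
Tariq (type O, Rh+): no genotype consistent with that phenotype can produce a type-B Rh- child with a type-O mother.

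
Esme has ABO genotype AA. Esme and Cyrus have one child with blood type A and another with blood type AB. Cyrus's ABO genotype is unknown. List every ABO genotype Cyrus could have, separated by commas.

For each candidate genotype of Cyrus, check whether crossing it with AA can produce every observed child phenotype.
  AA → possible child types {A} ✗
  AB → possible child types {A, AB} ✓
  AO → possible child types {A} ✗
  BB → possible child types {AB} ✗
  BO → possible child types {A, AB} ✓
  OO → possible child types {A} ✗

AB, BO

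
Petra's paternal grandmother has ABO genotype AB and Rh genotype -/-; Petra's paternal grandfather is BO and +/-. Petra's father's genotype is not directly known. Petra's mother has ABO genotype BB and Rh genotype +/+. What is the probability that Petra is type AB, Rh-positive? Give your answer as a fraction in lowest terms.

1/4

Petra's father's ABO genotype from AB × BO: 1/4 AB, 1/4 AO, 1/4 BB, 1/4 BO.
Crossing each possibility with the mother BB and summing P(type AB): 1/4·1/2 + 1/4·1/2 + 1/4·0 + 1/4·0 = 1/4.
Similarly for Rh via the father's Rh distribution: P(Rh+) = 1.
Independent loci: 1/4 × 1 = 1/4.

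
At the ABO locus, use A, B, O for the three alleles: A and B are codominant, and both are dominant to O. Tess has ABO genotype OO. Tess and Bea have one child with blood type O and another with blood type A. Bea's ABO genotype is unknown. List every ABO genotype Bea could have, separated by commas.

For each candidate genotype of Bea, check whether crossing it with OO can produce every observed child phenotype.
  AA → possible child types {A} ✗
  AB → possible child types {A, B} ✗
  AO → possible child types {O, A} ✓
  BB → possible child types {B} ✗
  BO → possible child types {O, B} ✗
  OO → possible child types {O} ✗

AO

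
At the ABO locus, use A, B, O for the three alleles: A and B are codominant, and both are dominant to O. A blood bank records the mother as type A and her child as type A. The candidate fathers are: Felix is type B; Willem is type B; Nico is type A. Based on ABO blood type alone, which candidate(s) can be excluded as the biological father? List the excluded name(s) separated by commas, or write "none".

A candidate is excluded only if no genotype consistent with his phenotype could produce a type A child with a type A mother.
Every candidate has at least one consistent genotype combination, so none can be excluded.

none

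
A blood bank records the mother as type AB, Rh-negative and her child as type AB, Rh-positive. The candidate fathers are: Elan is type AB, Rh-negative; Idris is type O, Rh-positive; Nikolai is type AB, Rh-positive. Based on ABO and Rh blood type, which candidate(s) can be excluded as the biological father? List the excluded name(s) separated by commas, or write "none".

Elan, Idris

A candidate is excluded only if no genotype consistent with his phenotype could produce a type AB, Rh-positive child with a type AB, Rh-negative mother.
Elan (type AB, Rh-): no genotype consistent with that phenotype can produce a type-AB Rh+ child with a type-AB mother.
Idris (type O, Rh+): no genotype consistent with that phenotype can produce a type-AB Rh+ child with a type-AB mother.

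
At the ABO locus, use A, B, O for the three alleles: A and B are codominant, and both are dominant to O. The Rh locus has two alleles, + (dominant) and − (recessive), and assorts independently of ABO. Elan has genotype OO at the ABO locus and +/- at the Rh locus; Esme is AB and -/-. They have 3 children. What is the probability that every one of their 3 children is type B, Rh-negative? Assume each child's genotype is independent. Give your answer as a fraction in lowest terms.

1/64

ABO cross OO × AB → 1/2 A, 1/2 B.
Rh cross +/- × -/- → 1/2 Rh+, 1/2 Rh-; so P(type B, Rh-negative) = 1/2 × 1/2 = 1/4 per child.
All 3 independent: (1/4)^3 = 1/64.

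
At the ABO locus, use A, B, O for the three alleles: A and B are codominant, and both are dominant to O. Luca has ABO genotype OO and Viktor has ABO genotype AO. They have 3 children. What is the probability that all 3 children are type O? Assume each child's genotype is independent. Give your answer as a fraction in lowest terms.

1/8

ABO cross OO × AO → 1/2 O, 1/2 A.
So P(type O) = 1/2 per child.
All 3 independent: (1/2)^3 = 1/8.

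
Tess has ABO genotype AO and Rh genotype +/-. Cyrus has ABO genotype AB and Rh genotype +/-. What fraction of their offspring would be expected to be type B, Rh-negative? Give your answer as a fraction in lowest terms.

1/16

ABO cross AO × AB → offspring phenotypes: 1/2 A, 1/4 B, 1/4 AB.
Rh cross +/- × +/- → 3/4 Rh+, 1/4 Rh-.
Independent loci: P(type B, Rh-negative) = 1/4 × 1/4 = 1/16.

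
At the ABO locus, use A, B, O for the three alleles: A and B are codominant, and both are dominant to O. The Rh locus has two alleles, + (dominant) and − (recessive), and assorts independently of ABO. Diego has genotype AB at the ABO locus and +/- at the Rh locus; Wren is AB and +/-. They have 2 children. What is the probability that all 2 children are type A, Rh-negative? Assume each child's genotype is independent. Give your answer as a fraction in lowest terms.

1/256

ABO cross AB × AB → 1/4 A, 1/4 B, 1/2 AB.
Rh cross +/- × +/- → 3/4 Rh+, 1/4 Rh-; so P(type A, Rh-negative) = 1/4 × 1/4 = 1/16 per child.
All 2 independent: (1/16)^2 = 1/256.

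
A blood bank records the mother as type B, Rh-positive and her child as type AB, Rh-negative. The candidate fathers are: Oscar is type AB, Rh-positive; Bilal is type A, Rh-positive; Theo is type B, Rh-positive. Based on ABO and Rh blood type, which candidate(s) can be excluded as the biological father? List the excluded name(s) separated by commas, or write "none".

Theo

A candidate is excluded only if no genotype consistent with his phenotype could produce a type AB, Rh-negative child with a type B, Rh-positive mother.
Theo (type B, Rh+): no genotype consistent with that phenotype can produce a type-AB Rh- child with a type-B mother.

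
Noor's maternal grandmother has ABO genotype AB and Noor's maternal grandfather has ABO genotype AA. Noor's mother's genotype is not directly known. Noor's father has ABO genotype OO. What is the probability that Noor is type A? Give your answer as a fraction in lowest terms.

3/4

Noor's mother's ABO genotype from AB × AA: 1/2 AA, 1/2 AB.
Crossing each possibility with the father OO and summing P(type A): 1/2·1 + 1/2·1/2 = 3/4.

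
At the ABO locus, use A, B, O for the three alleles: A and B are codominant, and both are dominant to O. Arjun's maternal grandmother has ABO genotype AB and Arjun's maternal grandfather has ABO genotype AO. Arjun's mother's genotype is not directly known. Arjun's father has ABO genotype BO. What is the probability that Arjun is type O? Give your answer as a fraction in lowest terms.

1/8

Arjun's mother's ABO genotype from AB × AO: 1/4 AA, 1/4 AB, 1/4 AO, 1/4 BO.
Crossing each possibility with the father BO and summing P(type O): 1/4·0 + 1/4·0 + 1/4·1/4 + 1/4·1/4 = 1/8.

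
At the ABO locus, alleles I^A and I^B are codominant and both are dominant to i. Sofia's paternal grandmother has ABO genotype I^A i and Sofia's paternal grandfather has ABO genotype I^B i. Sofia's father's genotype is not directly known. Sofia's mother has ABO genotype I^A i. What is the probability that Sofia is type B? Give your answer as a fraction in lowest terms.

Sofia's father's ABO genotype from I^A i × I^B i: 1/4 I^A I^B, 1/4 I^A i, 1/4 I^B i, 1/4 i i.
Crossing each possibility with the mother I^A i and summing P(type B): 1/4·1/4 + 1/4·0 + 1/4·1/4 + 1/4·0 = 1/8.

1/8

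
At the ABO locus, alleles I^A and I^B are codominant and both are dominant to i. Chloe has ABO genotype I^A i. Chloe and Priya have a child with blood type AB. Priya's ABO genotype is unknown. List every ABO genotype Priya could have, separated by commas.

For each candidate genotype of Priya, check whether crossing it with I^A i can produce every observed child phenotype.
  I^A I^A → possible child types {A} ✗
  I^A I^B → possible child types {A, B, AB} ✓
  I^A i → possible child types {O, A} ✗
  I^B I^B → possible child types {B, AB} ✓
  I^B i → possible child types {O, A, B, AB} ✓
  i i → possible child types {O, A} ✗

I^A I^B, I^B I^B, I^B i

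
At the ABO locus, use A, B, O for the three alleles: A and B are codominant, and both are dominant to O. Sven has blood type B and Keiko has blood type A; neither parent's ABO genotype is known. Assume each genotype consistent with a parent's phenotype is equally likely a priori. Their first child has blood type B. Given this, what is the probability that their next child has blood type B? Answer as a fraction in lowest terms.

5/12

Possible genotypes: Sven ∈ {BB, BO}; Keiko ∈ {AA, AO}.
Weight each parental genotype pair by prior × P(type-B child):
  BB × AO: posterior weight 2/3; P(next child type B) = 1/2.
  BO × AO: posterior weight 1/3; P(next child type B) = 1/4.
Weighted sum = 5/12.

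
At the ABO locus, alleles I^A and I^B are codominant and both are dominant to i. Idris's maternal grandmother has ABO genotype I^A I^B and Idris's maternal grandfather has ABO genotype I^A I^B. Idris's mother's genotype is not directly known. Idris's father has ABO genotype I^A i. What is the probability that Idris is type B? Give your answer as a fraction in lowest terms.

Idris's mother's ABO genotype from I^A I^B × I^A I^B: 1/4 I^A I^A, 1/2 I^A I^B, 1/4 I^B I^B.
Crossing each possibility with the father I^A i and summing P(type B): 1/4·0 + 1/2·1/4 + 1/4·1/2 = 1/4.

1/4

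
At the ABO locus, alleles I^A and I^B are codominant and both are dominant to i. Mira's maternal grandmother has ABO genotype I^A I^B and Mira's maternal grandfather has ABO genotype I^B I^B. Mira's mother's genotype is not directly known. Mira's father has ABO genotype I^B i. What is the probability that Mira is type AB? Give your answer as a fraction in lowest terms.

Mira's mother's ABO genotype from I^A I^B × I^B I^B: 1/2 I^A I^B, 1/2 I^B I^B.
Crossing each possibility with the father I^B i and summing P(type AB): 1/2·1/4 + 1/2·0 = 1/8.

1/8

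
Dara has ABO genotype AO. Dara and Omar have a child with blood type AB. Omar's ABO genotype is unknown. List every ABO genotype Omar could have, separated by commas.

AB, BB, BO

For each candidate genotype of Omar, check whether crossing it with AO can produce every observed child phenotype.
  AA → possible child types {A} ✗
  AB → possible child types {A, B, AB} ✓
  AO → possible child types {O, A} ✗
  BB → possible child types {B, AB} ✓
  BO → possible child types {O, A, B, AB} ✓
  OO → possible child types {O, A} ✗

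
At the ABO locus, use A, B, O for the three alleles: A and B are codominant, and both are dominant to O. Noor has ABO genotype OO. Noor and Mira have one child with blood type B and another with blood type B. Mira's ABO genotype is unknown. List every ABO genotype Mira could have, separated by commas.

AB, BB, BO

For each candidate genotype of Mira, check whether crossing it with OO can produce every observed child phenotype.
  AA → possible child types {A} ✗
  AB → possible child types {A, B} ✓
  AO → possible child types {O, A} ✗
  BB → possible child types {B} ✓
  BO → possible child types {O, B} ✓
  OO → possible child types {O} ✗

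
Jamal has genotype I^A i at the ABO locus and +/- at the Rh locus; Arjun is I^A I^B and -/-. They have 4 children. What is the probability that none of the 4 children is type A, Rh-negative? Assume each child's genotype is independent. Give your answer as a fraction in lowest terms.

ABO cross I^A i × I^A I^B → 1/2 A, 1/4 B, 1/4 AB.
Rh cross +/- × -/- → 1/2 Rh+, 1/2 Rh-; so P(type A, Rh-negative) = 1/2 × 1/2 = 1/4 per child.
P(not type A, Rh-negative) = 3/4 for one child; (3/4)^4 = 81/256.

81/256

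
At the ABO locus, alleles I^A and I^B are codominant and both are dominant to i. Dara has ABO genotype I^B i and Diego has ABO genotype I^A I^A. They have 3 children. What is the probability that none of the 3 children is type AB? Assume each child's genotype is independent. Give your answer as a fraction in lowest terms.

ABO cross I^B i × I^A I^A → 1/2 A, 1/2 AB.
So P(type AB) = 1/2 per child.
P(not type AB) = 1/2 for one child; (1/2)^3 = 1/8.

1/8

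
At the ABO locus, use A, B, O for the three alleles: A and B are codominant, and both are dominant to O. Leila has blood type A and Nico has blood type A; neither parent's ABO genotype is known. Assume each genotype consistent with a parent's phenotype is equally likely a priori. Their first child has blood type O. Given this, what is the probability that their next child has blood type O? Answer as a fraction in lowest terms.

1/4

Possible genotypes: Leila ∈ {AA, AO}; Nico ∈ {AA, AO}.
Weight each parental genotype pair by prior × P(type-O child):
  AO × AO: posterior weight 1; P(next child type O) = 1/4.
Weighted sum = 1/4.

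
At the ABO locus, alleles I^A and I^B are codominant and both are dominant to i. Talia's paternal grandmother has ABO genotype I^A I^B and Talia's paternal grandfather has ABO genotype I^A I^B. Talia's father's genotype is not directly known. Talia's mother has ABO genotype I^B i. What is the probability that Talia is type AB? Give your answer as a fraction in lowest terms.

Talia's father's ABO genotype from I^A I^B × I^A I^B: 1/4 I^A I^A, 1/2 I^A I^B, 1/4 I^B I^B.
Crossing each possibility with the mother I^B i and summing P(type AB): 1/4·1/2 + 1/2·1/4 + 1/4·0 = 1/4.

1/4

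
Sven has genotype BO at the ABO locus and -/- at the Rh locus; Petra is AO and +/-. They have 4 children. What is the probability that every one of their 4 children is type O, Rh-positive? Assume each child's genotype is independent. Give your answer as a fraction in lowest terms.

1/4096

ABO cross BO × AO → 1/4 O, 1/4 A, 1/4 B, 1/4 AB.
Rh cross -/- × +/- → 1/2 Rh+, 1/2 Rh-; so P(type O, Rh-positive) = 1/4 × 1/2 = 1/8 per child.
All 4 independent: (1/8)^4 = 1/4096.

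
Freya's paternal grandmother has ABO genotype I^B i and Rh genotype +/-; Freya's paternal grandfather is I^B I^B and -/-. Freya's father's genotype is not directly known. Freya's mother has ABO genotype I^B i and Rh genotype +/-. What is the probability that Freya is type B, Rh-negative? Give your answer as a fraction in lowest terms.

Freya's father's ABO genotype from I^B i × I^B I^B: 1/2 I^B I^B, 1/2 I^B i.
Crossing each possibility with the mother I^B i and summing P(type B): 1/2·1 + 1/2·3/4 = 7/8.
Similarly for Rh via the father's Rh distribution: P(Rh-) = 3/8.
Independent loci: 7/8 × 3/8 = 21/64.

21/64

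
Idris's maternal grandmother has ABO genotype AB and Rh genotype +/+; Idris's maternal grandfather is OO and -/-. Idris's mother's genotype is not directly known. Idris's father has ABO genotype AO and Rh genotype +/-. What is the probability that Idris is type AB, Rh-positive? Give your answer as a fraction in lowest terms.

3/32

Idris's mother's ABO genotype from AB × OO: 1/2 AO, 1/2 BO.
Crossing each possibility with the father AO and summing P(type AB): 1/2·0 + 1/2·1/4 = 1/8.
Similarly for Rh via the mother's Rh distribution: P(Rh+) = 3/4.
Independent loci: 1/8 × 3/4 = 3/32.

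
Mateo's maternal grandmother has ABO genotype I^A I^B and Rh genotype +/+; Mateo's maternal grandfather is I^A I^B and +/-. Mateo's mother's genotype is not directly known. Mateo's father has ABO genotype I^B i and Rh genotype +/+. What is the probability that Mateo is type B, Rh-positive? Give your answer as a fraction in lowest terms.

1/2

Mateo's mother's ABO genotype from I^A I^B × I^A I^B: 1/4 I^A I^A, 1/2 I^A I^B, 1/4 I^B I^B.
Crossing each possibility with the father I^B i and summing P(type B): 1/4·0 + 1/2·1/2 + 1/4·1 = 1/2.
Similarly for Rh via the mother's Rh distribution: P(Rh+) = 1.
Independent loci: 1/2 × 1 = 1/2.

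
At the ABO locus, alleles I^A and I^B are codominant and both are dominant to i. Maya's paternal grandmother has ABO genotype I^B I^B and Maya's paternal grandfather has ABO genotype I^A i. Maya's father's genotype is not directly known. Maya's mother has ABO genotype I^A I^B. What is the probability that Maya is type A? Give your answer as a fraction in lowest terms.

Maya's father's ABO genotype from I^B I^B × I^A i: 1/2 I^A I^B, 1/2 I^B i.
Crossing each possibility with the mother I^A I^B and summing P(type A): 1/2·1/4 + 1/2·1/4 = 1/4.

1/4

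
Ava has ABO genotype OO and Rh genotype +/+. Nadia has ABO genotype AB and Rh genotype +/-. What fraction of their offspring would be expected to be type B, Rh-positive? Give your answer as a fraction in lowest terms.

ABO cross OO × AB → offspring phenotypes: 1/2 A, 1/2 B.
Rh cross +/+ × +/- → 1 Rh+.
Independent loci: P(type B, Rh-positive) = 1/2 × 1 = 1/2.

1/2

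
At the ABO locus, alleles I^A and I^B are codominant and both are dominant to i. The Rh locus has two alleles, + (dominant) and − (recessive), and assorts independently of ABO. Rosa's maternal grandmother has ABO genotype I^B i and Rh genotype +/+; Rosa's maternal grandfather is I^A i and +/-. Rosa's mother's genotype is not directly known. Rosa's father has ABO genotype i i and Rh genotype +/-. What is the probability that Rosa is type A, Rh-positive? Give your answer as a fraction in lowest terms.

Rosa's mother's ABO genotype from I^B i × I^A i: 1/4 I^A I^B, 1/4 I^A i, 1/4 I^B i, 1/4 i i.
Crossing each possibility with the father i i and summing P(type A): 1/4·1/2 + 1/4·1/2 + 1/4·0 + 1/4·0 = 1/4.
Similarly for Rh via the mother's Rh distribution: P(Rh+) = 7/8.
Independent loci: 1/4 × 7/8 = 7/32.

7/32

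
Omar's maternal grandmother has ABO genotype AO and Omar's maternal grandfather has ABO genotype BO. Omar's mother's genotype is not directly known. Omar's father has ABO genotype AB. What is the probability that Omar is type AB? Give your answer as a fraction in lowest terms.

Omar's mother's ABO genotype from AO × BO: 1/4 AB, 1/4 AO, 1/4 BO, 1/4 OO.
Crossing each possibility with the father AB and summing P(type AB): 1/4·1/2 + 1/4·1/4 + 1/4·1/4 + 1/4·0 = 1/4.

1/4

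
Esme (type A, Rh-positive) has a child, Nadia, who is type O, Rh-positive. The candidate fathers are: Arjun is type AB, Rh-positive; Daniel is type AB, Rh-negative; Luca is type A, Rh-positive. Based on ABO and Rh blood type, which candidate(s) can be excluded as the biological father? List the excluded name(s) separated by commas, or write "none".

A candidate is excluded only if no genotype consistent with his phenotype could produce a type O, Rh-positive child with a type A, Rh-positive mother.
Arjun (type AB, Rh+): no genotype consistent with that phenotype can produce a type-O Rh+ child with a type-A mother.
Daniel (type AB, Rh-): no genotype consistent with that phenotype can produce a type-O Rh+ child with a type-A mother.

Arjun, Daniel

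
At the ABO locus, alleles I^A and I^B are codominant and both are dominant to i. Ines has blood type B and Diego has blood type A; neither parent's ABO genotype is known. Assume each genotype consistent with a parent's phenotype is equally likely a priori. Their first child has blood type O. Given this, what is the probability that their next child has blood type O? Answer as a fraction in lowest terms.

1/4

Possible genotypes: Ines ∈ {I^B I^B, I^B i}; Diego ∈ {I^A I^A, I^A i}.
Weight each parental genotype pair by prior × P(type-O child):
  I^B i × I^A i: posterior weight 1; P(next child type O) = 1/4.
Weighted sum = 1/4.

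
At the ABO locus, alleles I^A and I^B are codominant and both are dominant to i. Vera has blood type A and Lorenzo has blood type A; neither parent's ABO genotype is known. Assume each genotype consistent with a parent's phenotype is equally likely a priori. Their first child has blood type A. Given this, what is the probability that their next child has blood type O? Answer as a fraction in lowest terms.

1/20

Possible genotypes: Vera ∈ {I^A I^A, I^A i}; Lorenzo ∈ {I^A I^A, I^A i}.
Weight each parental genotype pair by prior × P(type-A child):
  I^A I^A × I^A I^A: posterior weight 4/15; P(next child type O) = 0.
  I^A I^A × I^A i: posterior weight 4/15; P(next child type O) = 0.
  I^A i × I^A I^A: posterior weight 4/15; P(next child type O) = 0.
  I^A i × I^A i: posterior weight 1/5; P(next child type O) = 1/4.
Weighted sum = 1/20.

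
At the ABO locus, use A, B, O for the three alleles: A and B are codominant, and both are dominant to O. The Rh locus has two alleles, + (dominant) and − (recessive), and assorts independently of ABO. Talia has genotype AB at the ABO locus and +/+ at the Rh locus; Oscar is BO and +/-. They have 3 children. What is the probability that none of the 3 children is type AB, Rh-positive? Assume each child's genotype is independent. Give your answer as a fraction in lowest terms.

27/64

ABO cross AB × BO → 1/4 A, 1/2 B, 1/4 AB.
Rh cross +/+ × +/- → 1 Rh+; so P(type AB, Rh-positive) = 1/4 × 1 = 1/4 per child.
P(not type AB, Rh-positive) = 3/4 for one child; (3/4)^3 = 27/64.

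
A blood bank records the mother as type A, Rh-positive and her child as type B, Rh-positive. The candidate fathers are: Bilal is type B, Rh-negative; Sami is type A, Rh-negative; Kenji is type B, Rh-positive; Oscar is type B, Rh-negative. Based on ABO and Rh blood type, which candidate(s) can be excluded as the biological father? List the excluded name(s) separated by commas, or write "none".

Sami

A candidate is excluded only if no genotype consistent with his phenotype could produce a type B, Rh-positive child with a type A, Rh-positive mother.
Sami (type A, Rh-): no genotype consistent with that phenotype can produce a type-B Rh+ child with a type-A mother.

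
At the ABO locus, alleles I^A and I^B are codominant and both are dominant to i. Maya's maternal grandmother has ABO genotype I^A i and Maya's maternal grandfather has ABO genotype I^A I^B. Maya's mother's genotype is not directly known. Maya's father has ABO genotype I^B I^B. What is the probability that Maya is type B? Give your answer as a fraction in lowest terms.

1/2

Maya's mother's ABO genotype from I^A i × I^A I^B: 1/4 I^A I^A, 1/4 I^A I^B, 1/4 I^A i, 1/4 I^B i.
Crossing each possibility with the father I^B I^B and summing P(type B): 1/4·0 + 1/4·1/2 + 1/4·1/2 + 1/4·1 = 1/2.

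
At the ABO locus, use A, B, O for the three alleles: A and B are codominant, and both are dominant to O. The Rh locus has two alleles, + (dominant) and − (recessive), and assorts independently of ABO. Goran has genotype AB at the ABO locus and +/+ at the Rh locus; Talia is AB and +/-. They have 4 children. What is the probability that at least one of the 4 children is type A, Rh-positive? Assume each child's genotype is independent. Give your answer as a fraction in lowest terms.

ABO cross AB × AB → 1/4 A, 1/4 B, 1/2 AB.
Rh cross +/+ × +/- → 1 Rh+; so P(type A, Rh-positive) = 1/4 × 1 = 1/4 per child.
P(none) = (3/4)^4 = 81/256; P(at least one) = 1 − 81/256 = 175/256.

175/256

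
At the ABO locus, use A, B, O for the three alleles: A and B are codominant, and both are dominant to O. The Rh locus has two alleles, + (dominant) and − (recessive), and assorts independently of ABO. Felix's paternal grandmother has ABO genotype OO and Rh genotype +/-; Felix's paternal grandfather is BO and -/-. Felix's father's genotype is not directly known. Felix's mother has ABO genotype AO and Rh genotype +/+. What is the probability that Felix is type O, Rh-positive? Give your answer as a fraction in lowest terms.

Felix's father's ABO genotype from OO × BO: 1/2 BO, 1/2 OO.
Crossing each possibility with the mother AO and summing P(type O): 1/2·1/4 + 1/2·1/2 = 3/8.
Similarly for Rh via the father's Rh distribution: P(Rh+) = 1.
Independent loci: 3/8 × 1 = 3/8.

3/8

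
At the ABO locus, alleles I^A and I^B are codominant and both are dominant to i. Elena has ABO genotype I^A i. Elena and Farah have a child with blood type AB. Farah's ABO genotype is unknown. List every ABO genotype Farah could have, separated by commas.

I^A I^B, I^B I^B, I^B i

For each candidate genotype of Farah, check whether crossing it with I^A i can produce every observed child phenotype.
  I^A I^A → possible child types {A} ✗
  I^A I^B → possible child types {A, B, AB} ✓
  I^A i → possible child types {O, A} ✗
  I^B I^B → possible child types {B, AB} ✓
  I^B i → possible child types {O, A, B, AB} ✓
  i i → possible child types {O, A} ✗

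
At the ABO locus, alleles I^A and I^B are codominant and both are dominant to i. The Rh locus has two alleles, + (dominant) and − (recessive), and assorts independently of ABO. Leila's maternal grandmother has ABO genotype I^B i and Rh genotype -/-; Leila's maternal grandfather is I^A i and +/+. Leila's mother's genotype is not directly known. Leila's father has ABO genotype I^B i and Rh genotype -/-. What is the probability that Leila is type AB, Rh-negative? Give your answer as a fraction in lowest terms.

1/16

Leila's mother's ABO genotype from I^B i × I^A i: 1/4 I^A I^B, 1/4 I^A i, 1/4 I^B i, 1/4 i i.
Crossing each possibility with the father I^B i and summing P(type AB): 1/4·1/4 + 1/4·1/4 + 1/4·0 + 1/4·0 = 1/8.
Similarly for Rh via the mother's Rh distribution: P(Rh-) = 1/2.
Independent loci: 1/8 × 1/2 = 1/16.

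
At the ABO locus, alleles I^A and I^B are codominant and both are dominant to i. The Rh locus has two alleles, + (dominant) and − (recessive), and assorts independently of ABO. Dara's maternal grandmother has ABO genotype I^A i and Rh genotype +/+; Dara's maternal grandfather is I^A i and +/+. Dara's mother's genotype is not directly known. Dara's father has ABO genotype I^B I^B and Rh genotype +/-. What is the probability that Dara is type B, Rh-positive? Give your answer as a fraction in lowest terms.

1/2

Dara's mother's ABO genotype from I^A i × I^A i: 1/4 I^A I^A, 1/2 I^A i, 1/4 i i.
Crossing each possibility with the father I^B I^B and summing P(type B): 1/4·0 + 1/2·1/2 + 1/4·1 = 1/2.
Similarly for Rh via the mother's Rh distribution: P(Rh+) = 1.
Independent loci: 1/2 × 1 = 1/2.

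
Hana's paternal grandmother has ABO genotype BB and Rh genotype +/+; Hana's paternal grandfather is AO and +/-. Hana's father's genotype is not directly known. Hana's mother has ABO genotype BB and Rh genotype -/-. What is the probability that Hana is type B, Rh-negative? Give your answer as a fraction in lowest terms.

3/16

Hana's father's ABO genotype from BB × AO: 1/2 AB, 1/2 BO.
Crossing each possibility with the mother BB and summing P(type B): 1/2·1/2 + 1/2·1 = 3/4.
Similarly for Rh via the father's Rh distribution: P(Rh-) = 1/4.
Independent loci: 3/4 × 1/4 = 3/16.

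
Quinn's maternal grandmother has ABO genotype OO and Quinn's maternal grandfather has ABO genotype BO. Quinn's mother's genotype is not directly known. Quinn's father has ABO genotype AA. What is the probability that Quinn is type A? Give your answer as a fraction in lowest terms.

3/4

Quinn's mother's ABO genotype from OO × BO: 1/2 BO, 1/2 OO.
Crossing each possibility with the father AA and summing P(type A): 1/2·1/2 + 1/2·1 = 3/4.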